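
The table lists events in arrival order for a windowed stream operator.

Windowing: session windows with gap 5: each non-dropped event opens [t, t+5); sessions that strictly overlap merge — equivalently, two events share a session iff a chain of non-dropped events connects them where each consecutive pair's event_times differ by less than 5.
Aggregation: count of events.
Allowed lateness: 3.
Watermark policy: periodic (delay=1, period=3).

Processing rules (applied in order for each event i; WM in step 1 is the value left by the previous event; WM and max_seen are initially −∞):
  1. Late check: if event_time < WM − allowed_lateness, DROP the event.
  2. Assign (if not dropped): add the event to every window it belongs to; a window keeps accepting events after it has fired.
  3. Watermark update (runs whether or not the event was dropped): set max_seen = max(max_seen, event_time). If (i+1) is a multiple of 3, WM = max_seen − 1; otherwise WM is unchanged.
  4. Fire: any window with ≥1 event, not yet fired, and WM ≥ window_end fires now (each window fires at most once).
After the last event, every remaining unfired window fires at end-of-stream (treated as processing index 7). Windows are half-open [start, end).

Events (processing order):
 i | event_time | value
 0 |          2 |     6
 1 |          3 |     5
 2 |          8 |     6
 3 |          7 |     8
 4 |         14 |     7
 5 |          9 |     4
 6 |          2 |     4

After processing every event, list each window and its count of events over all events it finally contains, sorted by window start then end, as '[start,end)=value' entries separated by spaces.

i=0 t=2 v=6: → [2,7); WM=−∞
i=1 t=3 v=5: → [2,8); WM=−∞
i=2 t=8 v=6: → [8,13); WM=7
i=3 t=7 v=8: → [2,13); WM=7
i=4 t=14 v=7: → [14,19); WM=7
i=5 t=9 v=4: → [2,14); WM=13
i=6 t=2 v=4: DROP (t<13-3); WM=13

[2,14)=5 [14,19)=1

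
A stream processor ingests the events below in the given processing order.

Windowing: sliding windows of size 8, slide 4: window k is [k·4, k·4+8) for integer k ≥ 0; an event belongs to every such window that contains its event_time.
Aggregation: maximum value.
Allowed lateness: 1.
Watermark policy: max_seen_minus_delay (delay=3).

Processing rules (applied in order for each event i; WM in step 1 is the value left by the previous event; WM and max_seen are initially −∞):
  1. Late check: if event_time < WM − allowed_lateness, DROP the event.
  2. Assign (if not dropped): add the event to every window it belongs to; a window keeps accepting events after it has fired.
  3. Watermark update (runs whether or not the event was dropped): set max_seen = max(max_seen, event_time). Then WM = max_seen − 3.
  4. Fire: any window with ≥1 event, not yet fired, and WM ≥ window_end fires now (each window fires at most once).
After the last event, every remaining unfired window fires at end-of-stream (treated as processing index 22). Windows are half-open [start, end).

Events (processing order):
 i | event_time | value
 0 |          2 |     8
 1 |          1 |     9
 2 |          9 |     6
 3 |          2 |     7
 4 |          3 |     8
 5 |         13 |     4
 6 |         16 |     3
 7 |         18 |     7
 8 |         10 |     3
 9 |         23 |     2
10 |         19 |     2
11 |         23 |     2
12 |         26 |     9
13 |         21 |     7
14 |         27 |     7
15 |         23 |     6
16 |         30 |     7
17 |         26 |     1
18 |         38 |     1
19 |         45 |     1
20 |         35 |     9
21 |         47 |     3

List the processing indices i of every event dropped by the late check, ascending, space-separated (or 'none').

3 4 8 13 20

i=0 t=2 v=8: → [0,8); WM=-1
i=1 t=1 v=9: → [0,8); WM=-1
i=2 t=9 v=6: → [8,16),[4,12); WM=6
i=3 t=2 v=7: DROP (t<6-1); WM=6
i=4 t=3 v=8: DROP (t<6-1); WM=6
i=5 t=13 v=4: → [12,20),[8,16); WM=10; [0,8) fires=9
i=6 t=16 v=3: → [16,24),[12,20); WM=13; [4,12) fires=6
i=7 t=18 v=7: → [16,24),[12,20); WM=15
i=8 t=10 v=3: DROP (t<15-1); WM=15
i=9 t=23 v=2: → [20,28),[16,24); WM=20; [8,16) fires=6 [12,20) fires=7
i=10 t=19 v=2: → [16,24),[12,20); WM=20
i=11 t=23 v=2: → [20,28),[16,24); WM=20
i=12 t=26 v=9: → [24,32),[20,28); WM=23
i=13 t=21 v=7: DROP (t<23-1); WM=23
i=14 t=27 v=7: → [24,32),[20,28); WM=24; [16,24) fires=7
i=15 t=23 v=6: → [20,28),[16,24); WM=24
i=16 t=30 v=7: → [28,36),[24,32); WM=27
i=17 t=26 v=1: → [24,32),[20,28); WM=27
i=18 t=38 v=1: → [36,44),[32,40); WM=35; [20,28) fires=9 [24,32) fires=9
i=19 t=45 v=1: → [44,52),[40,48); WM=42; [28,36) fires=7 [32,40) fires=1
i=20 t=35 v=9: DROP (t<42-1); WM=42
i=21 t=47 v=3: → [44,52),[40,48); WM=44; [36,44) fires=1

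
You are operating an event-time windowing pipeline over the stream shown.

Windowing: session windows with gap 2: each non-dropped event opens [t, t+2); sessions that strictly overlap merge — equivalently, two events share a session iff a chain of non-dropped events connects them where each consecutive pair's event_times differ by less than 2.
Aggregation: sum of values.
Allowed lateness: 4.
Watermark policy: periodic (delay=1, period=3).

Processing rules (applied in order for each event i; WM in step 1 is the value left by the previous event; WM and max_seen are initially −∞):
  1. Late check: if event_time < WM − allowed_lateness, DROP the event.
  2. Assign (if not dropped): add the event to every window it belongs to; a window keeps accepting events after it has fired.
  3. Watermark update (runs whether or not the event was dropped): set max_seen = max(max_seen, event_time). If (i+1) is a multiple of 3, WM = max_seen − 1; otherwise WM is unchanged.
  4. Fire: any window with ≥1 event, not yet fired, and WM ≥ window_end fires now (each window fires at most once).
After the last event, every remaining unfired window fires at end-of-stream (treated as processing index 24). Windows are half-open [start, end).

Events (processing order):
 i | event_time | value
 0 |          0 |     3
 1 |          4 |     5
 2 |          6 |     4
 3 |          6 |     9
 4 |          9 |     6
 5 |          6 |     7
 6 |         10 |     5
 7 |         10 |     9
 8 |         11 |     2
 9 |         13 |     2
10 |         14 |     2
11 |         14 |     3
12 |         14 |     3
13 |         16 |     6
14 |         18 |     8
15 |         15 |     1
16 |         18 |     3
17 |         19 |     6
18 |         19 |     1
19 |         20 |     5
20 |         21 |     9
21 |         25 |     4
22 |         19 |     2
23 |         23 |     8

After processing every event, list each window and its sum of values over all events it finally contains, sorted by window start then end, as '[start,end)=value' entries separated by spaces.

[0,2)=3 [4,6)=5 [6,8)=20 [9,13)=22 [13,18)=17 [18,23)=34 [23,25)=8 [25,27)=4

i=0 t=0 v=3: → [0,2); WM=−∞
i=1 t=4 v=5: → [4,6); WM=−∞
i=2 t=6 v=4: → [6,8); WM=5
i=3 t=6 v=9: → [6,8); WM=5
i=4 t=9 v=6: → [9,11); WM=5
i=5 t=6 v=7: → [6,8); WM=8
i=6 t=10 v=5: → [9,12); WM=8
i=7 t=10 v=9: → [9,12); WM=8
i=8 t=11 v=2: → [9,13); WM=10
i=9 t=13 v=2: → [13,15); WM=10
i=10 t=14 v=2: → [13,16); WM=10
i=11 t=14 v=3: → [13,16); WM=13
i=12 t=14 v=3: → [13,16); WM=13
i=13 t=16 v=6: → [16,18); WM=13
i=14 t=18 v=8: → [18,20); WM=17
i=15 t=15 v=1: → [13,18); WM=17
i=16 t=18 v=3: → [18,20); WM=17
i=17 t=19 v=6: → [18,21); WM=18
i=18 t=19 v=1: → [18,21); WM=18
i=19 t=20 v=5: → [18,22); WM=18
i=20 t=21 v=9: → [18,23); WM=20
i=21 t=25 v=4: → [25,27); WM=20
i=22 t=19 v=2: → [18,23); WM=20
i=23 t=23 v=8: → [23,25); WM=24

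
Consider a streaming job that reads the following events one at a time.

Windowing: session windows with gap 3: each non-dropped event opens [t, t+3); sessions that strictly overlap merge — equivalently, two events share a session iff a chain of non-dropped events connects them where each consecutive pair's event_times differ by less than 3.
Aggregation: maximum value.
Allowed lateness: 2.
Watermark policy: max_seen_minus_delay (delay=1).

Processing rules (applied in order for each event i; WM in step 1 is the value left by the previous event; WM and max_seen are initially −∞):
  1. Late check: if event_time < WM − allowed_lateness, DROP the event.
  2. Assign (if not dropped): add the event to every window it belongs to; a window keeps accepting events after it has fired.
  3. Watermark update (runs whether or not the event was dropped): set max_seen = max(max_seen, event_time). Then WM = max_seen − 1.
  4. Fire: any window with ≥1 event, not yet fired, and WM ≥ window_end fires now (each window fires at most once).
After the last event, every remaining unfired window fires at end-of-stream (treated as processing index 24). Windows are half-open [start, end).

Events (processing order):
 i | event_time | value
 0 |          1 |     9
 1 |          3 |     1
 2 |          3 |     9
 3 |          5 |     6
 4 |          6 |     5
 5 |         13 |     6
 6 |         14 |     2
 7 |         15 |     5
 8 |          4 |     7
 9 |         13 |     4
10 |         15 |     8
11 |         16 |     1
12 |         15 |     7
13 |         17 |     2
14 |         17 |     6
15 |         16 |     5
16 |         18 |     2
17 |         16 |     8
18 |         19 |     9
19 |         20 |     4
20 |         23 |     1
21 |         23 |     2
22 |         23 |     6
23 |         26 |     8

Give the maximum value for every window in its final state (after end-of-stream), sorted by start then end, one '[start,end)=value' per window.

i=0 t=1 v=9: → [1,4); WM=0
i=1 t=3 v=1: → [1,6); WM=2
i=2 t=3 v=9: → [1,6); WM=2
i=3 t=5 v=6: → [1,8); WM=4
i=4 t=6 v=5: → [1,9); WM=5
i=5 t=13 v=6: → [13,16); WM=12
i=6 t=14 v=2: → [13,17); WM=13
i=7 t=15 v=5: → [13,18); WM=14
i=8 t=4 v=7: DROP (t<14-2); WM=14
i=9 t=13 v=4: → [13,18); WM=14
i=10 t=15 v=8: → [13,18); WM=14
i=11 t=16 v=1: → [13,19); WM=15
i=12 t=15 v=7: → [13,19); WM=15
i=13 t=17 v=2: → [13,20); WM=16
i=14 t=17 v=6: → [13,20); WM=16
i=15 t=16 v=5: → [13,20); WM=16
i=16 t=18 v=2: → [13,21); WM=17
i=17 t=16 v=8: → [13,21); WM=17
i=18 t=19 v=9: → [13,22); WM=18
i=19 t=20 v=4: → [13,23); WM=19
i=20 t=23 v=1: → [23,26); WM=22
i=21 t=23 v=2: → [23,26); WM=22
i=22 t=23 v=6: → [23,26); WM=22
i=23 t=26 v=8: → [26,29); WM=25

[1,9)=9 [13,23)=9 [23,26)=6 [26,29)=8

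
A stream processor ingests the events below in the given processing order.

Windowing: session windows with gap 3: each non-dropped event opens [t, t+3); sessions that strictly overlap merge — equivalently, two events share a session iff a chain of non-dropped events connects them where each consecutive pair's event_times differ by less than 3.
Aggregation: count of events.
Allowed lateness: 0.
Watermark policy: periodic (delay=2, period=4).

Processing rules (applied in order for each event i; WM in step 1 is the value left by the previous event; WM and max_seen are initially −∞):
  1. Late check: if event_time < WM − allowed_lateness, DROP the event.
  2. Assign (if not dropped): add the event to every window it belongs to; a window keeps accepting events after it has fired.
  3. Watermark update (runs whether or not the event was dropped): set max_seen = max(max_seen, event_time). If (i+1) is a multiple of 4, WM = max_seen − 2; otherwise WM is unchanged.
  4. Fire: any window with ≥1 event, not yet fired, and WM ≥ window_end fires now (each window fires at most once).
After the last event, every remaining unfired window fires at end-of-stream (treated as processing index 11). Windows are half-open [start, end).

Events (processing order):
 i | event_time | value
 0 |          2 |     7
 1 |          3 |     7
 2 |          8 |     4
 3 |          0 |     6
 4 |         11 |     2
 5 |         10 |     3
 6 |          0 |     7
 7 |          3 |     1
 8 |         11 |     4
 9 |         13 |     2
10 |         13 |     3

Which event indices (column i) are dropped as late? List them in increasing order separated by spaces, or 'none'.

6 7

i=0 t=2 v=7: → [2,5); WM=−∞
i=1 t=3 v=7: → [2,6); WM=−∞
i=2 t=8 v=4: → [8,11); WM=−∞
i=3 t=0 v=6: → [0,6); WM=6
i=4 t=11 v=2: → [11,14); WM=6
i=5 t=10 v=3: → [8,14); WM=6
i=6 t=0 v=7: DROP (t<6-0); WM=6
i=7 t=3 v=1: DROP (t<6-0); WM=9
i=8 t=11 v=4: → [8,14); WM=9
i=9 t=13 v=2: → [8,16); WM=9
i=10 t=13 v=3: → [8,16); WM=9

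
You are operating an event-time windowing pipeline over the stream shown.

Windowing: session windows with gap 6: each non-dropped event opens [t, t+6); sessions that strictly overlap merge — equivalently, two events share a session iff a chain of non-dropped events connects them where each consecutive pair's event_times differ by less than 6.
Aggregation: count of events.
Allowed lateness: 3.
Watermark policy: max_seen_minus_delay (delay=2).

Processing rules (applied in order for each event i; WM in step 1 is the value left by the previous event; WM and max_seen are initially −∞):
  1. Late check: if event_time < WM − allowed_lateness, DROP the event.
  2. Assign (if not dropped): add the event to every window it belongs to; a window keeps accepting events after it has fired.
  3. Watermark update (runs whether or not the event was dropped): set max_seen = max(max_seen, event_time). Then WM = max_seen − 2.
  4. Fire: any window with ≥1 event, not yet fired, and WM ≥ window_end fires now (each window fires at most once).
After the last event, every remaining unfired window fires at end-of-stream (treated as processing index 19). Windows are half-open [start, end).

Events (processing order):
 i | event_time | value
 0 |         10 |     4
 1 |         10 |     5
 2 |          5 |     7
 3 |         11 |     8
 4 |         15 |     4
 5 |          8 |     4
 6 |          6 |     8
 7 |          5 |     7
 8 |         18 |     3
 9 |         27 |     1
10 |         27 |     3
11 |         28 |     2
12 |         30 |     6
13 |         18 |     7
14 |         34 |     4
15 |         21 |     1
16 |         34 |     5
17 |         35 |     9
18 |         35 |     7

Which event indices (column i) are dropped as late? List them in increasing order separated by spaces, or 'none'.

i=0 t=10 v=4: → [10,16); WM=8
i=1 t=10 v=5: → [10,16); WM=8
i=2 t=5 v=7: → [5,16); WM=8
i=3 t=11 v=8: → [5,17); WM=9
i=4 t=15 v=4: → [5,21); WM=13
i=5 t=8 v=4: DROP (t<13-3); WM=13
i=6 t=6 v=8: DROP (t<13-3); WM=13
i=7 t=5 v=7: DROP (t<13-3); WM=13
i=8 t=18 v=3: → [5,24); WM=16
i=9 t=27 v=1: → [27,33); WM=25
i=10 t=27 v=3: → [27,33); WM=25
i=11 t=28 v=2: → [27,34); WM=26
i=12 t=30 v=6: → [27,36); WM=28
i=13 t=18 v=7: DROP (t<28-3); WM=28
i=14 t=34 v=4: → [27,40); WM=32
i=15 t=21 v=1: DROP (t<32-3); WM=32
i=16 t=34 v=5: → [27,40); WM=32
i=17 t=35 v=9: → [27,41); WM=33
i=18 t=35 v=7: → [27,41); WM=33

5 6 7 13 15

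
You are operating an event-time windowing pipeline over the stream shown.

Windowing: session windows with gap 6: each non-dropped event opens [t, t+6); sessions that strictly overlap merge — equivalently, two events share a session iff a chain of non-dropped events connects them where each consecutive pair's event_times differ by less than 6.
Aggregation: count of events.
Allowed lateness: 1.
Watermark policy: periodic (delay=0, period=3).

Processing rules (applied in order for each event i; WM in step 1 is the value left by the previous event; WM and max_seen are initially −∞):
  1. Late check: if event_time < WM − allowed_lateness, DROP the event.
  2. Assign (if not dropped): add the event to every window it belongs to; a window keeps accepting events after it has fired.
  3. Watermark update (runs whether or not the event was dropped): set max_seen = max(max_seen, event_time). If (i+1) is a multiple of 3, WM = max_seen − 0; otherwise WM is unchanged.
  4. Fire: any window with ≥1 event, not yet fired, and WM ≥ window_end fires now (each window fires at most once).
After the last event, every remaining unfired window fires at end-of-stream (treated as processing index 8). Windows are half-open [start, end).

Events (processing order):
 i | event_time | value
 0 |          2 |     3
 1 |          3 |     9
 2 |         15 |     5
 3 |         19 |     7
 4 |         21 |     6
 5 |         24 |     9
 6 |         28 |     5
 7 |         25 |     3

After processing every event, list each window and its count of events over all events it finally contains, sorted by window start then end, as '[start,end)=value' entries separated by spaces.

i=0 t=2 v=3: → [2,8); WM=−∞
i=1 t=3 v=9: → [2,9); WM=−∞
i=2 t=15 v=5: → [15,21); WM=15
i=3 t=19 v=7: → [15,25); WM=15
i=4 t=21 v=6: → [15,27); WM=15
i=5 t=24 v=9: → [15,30); WM=24
i=6 t=28 v=5: → [15,34); WM=24
i=7 t=25 v=3: → [15,34); WM=24

[2,9)=2 [15,34)=6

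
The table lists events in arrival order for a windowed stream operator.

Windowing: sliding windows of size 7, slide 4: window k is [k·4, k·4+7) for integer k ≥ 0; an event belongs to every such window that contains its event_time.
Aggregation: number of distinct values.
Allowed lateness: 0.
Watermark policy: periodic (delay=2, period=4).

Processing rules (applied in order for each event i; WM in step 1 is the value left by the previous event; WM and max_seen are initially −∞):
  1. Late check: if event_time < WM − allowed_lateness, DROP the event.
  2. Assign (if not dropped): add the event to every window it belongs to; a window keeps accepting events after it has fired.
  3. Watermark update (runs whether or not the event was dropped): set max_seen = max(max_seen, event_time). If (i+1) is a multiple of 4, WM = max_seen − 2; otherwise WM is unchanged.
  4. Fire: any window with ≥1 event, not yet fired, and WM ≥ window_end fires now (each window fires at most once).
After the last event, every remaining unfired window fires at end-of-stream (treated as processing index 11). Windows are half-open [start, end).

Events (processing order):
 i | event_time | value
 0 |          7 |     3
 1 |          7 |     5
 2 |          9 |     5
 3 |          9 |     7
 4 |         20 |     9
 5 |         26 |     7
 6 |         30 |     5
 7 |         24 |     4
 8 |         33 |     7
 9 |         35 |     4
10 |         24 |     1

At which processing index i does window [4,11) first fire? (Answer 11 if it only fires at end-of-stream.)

7

i=0 t=7 v=3: → [4,11); WM=−∞
i=1 t=7 v=5: → [4,11); WM=−∞
i=2 t=9 v=5: → [8,15),[4,11); WM=−∞
i=3 t=9 v=7: → [8,15),[4,11); WM=7
i=4 t=20 v=9: → [20,27),[16,23); WM=7
i=5 t=26 v=7: → [24,31),[20,27); WM=7
i=6 t=30 v=5: → [28,35),[24,31); WM=7
i=7 t=24 v=4: → [24,31),[20,27); WM=28; [4,11) fires=3 [8,15) fires=2 [16,23) fires=1 [20,27) fires=3
i=8 t=33 v=7: → [32,39),[28,35); WM=28
i=9 t=35 v=4: → [32,39); WM=28
i=10 t=24 v=1: DROP (t<28-0); WM=28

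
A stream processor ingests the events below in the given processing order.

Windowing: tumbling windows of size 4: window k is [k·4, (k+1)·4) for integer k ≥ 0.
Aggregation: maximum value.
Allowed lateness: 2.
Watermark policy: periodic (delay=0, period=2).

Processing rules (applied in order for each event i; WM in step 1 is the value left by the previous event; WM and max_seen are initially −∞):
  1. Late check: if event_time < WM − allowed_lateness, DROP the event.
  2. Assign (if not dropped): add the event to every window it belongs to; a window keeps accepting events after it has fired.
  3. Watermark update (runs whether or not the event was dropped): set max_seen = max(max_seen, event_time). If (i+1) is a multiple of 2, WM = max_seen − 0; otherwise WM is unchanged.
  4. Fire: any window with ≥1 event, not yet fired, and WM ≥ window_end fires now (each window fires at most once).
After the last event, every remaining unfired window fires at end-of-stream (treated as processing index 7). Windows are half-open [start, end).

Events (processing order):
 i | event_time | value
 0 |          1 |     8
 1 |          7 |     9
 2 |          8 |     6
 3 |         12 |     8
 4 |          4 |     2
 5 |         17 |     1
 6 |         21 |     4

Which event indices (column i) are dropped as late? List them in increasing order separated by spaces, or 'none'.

i=0 t=1 v=8: → [0,4); WM=−∞
i=1 t=7 v=9: → [4,8); WM=7; [0,4) fires=8
i=2 t=8 v=6: → [8,12); WM=7
i=3 t=12 v=8: → [12,16); WM=12; [4,8) fires=9 [8,12) fires=6
i=4 t=4 v=2: DROP (t<12-2); WM=12
i=5 t=17 v=1: → [16,20); WM=17; [12,16) fires=8
i=6 t=21 v=4: → [20,24); WM=17

4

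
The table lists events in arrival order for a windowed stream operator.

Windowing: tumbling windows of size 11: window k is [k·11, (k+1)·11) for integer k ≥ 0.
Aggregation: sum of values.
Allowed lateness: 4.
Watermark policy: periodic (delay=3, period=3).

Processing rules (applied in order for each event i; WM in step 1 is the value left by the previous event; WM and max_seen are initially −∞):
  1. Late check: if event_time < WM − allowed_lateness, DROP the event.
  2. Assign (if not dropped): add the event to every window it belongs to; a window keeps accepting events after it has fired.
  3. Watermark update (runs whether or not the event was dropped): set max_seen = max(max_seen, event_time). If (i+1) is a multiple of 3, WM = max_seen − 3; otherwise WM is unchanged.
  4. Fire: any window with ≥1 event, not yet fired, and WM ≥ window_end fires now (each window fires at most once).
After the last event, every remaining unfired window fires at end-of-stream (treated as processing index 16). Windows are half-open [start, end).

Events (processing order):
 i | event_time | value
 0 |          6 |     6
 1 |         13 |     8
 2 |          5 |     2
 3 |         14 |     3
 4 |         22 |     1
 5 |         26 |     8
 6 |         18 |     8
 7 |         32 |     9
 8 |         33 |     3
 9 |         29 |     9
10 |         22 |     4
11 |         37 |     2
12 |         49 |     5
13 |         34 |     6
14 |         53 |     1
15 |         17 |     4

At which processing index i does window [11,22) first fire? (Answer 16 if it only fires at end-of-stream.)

i=0 t=6 v=6: → [0,11); WM=−∞
i=1 t=13 v=8: → [11,22); WM=−∞
i=2 t=5 v=2: → [0,11); WM=10
i=3 t=14 v=3: → [11,22); WM=10
i=4 t=22 v=1: → [22,33); WM=10
i=5 t=26 v=8: → [22,33); WM=23; [0,11) fires=8 [11,22) fires=11
i=6 t=18 v=8: DROP (t<23-4); WM=23
i=7 t=32 v=9: → [22,33); WM=23
i=8 t=33 v=3: → [33,44); WM=30
i=9 t=29 v=9: → [22,33); WM=30
i=10 t=22 v=4: DROP (t<30-4); WM=30
i=11 t=37 v=2: → [33,44); WM=34; [22,33) fires=27
i=12 t=49 v=5: → [44,55); WM=34
i=13 t=34 v=6: → [33,44); WM=34
i=14 t=53 v=1: → [44,55); WM=50; [33,44) fires=11
i=15 t=17 v=4: DROP (t<50-4); WM=50

5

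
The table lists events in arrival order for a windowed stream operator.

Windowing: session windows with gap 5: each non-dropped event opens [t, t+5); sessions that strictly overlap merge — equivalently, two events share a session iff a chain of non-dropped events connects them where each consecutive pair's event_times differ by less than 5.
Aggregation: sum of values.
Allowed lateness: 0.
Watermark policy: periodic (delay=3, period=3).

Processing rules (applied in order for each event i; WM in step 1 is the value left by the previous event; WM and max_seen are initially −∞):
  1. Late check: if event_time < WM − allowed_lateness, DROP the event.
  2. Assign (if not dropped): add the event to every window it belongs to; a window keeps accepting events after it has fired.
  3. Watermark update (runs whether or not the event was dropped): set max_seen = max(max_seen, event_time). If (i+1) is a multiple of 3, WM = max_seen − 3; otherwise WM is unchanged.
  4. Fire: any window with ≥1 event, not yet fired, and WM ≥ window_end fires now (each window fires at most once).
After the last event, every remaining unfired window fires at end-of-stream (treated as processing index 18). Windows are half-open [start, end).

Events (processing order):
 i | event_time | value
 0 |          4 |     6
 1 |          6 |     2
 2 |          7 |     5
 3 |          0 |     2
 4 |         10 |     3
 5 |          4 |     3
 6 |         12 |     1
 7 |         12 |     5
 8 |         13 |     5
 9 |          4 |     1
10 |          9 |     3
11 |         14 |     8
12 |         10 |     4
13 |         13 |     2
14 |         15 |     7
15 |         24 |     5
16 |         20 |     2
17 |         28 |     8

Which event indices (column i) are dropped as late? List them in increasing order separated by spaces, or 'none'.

i=0 t=4 v=6: → [4,9); WM=−∞
i=1 t=6 v=2: → [4,11); WM=−∞
i=2 t=7 v=5: → [4,12); WM=4
i=3 t=0 v=2: DROP (t<4-0); WM=4
i=4 t=10 v=3: → [4,15); WM=4
i=5 t=4 v=3: → [4,15); WM=7
i=6 t=12 v=1: → [4,17); WM=7
i=7 t=12 v=5: → [4,17); WM=7
i=8 t=13 v=5: → [4,18); WM=10
i=9 t=4 v=1: DROP (t<10-0); WM=10
i=10 t=9 v=3: DROP (t<10-0); WM=10
i=11 t=14 v=8: → [4,19); WM=11
i=12 t=10 v=4: DROP (t<11-0); WM=11
i=13 t=13 v=2: → [4,19); WM=11
i=14 t=15 v=7: → [4,20); WM=12
i=15 t=24 v=5: → [24,29); WM=12
i=16 t=20 v=2: → [20,29); WM=12
i=17 t=28 v=8: → [20,33); WM=25

3 9 10 12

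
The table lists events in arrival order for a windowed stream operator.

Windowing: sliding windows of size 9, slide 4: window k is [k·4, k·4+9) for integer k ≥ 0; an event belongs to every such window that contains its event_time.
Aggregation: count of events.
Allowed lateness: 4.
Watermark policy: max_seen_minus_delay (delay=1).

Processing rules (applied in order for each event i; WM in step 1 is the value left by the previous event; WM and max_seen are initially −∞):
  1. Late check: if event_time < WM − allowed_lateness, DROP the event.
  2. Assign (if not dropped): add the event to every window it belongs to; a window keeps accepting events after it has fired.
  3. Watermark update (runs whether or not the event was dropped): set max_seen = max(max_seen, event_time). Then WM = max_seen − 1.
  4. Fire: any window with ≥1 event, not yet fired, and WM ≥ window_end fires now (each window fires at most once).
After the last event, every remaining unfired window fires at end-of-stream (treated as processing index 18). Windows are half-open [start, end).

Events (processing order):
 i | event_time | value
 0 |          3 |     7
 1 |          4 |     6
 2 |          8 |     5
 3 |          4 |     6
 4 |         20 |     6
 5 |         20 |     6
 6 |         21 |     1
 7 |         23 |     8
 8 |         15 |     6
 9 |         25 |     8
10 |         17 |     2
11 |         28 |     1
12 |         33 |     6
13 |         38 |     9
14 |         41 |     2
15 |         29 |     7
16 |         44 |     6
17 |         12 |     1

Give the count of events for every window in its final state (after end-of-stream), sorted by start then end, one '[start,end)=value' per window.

i=0 t=3 v=7: → [0,9); WM=2
i=1 t=4 v=6: → [4,13),[0,9); WM=3
i=2 t=8 v=5: → [8,17),[4,13),[0,9); WM=7
i=3 t=4 v=6: → [4,13),[0,9); WM=7
i=4 t=20 v=6: → [20,29),[16,25),[12,21); WM=19; [0,9) fires=4 [4,13) fires=3 [8,17) fires=1
i=5 t=20 v=6: → [20,29),[16,25),[12,21); WM=19
i=6 t=21 v=1: → [20,29),[16,25); WM=20
i=7 t=23 v=8: → [20,29),[16,25); WM=22; [12,21) fires=2
i=8 t=15 v=6: DROP (t<22-4); WM=22
i=9 t=25 v=8: → [24,33),[20,29); WM=24
i=10 t=17 v=2: DROP (t<24-4); WM=24
i=11 t=28 v=1: → [28,37),[24,33),[20,29); WM=27; [16,25) fires=4
i=12 t=33 v=6: → [32,41),[28,37); WM=32; [20,29) fires=6
i=13 t=38 v=9: → [36,45),[32,41); WM=37; [24,33) fires=2 [28,37) fires=2
i=14 t=41 v=2: → [40,49),[36,45); WM=40
i=15 t=29 v=7: DROP (t<40-4); WM=40
i=16 t=44 v=6: → [44,53),[40,49),[36,45); WM=43; [32,41) fires=2
i=17 t=12 v=1: DROP (t<43-4); WM=43

[0,9)=4 [4,13)=3 [8,17)=1 [12,21)=2 [16,25)=4 [20,29)=6 [24,33)=2 [28,37)=2 [32,41)=2 [36,45)=3 [40,49)=2 [44,53)=1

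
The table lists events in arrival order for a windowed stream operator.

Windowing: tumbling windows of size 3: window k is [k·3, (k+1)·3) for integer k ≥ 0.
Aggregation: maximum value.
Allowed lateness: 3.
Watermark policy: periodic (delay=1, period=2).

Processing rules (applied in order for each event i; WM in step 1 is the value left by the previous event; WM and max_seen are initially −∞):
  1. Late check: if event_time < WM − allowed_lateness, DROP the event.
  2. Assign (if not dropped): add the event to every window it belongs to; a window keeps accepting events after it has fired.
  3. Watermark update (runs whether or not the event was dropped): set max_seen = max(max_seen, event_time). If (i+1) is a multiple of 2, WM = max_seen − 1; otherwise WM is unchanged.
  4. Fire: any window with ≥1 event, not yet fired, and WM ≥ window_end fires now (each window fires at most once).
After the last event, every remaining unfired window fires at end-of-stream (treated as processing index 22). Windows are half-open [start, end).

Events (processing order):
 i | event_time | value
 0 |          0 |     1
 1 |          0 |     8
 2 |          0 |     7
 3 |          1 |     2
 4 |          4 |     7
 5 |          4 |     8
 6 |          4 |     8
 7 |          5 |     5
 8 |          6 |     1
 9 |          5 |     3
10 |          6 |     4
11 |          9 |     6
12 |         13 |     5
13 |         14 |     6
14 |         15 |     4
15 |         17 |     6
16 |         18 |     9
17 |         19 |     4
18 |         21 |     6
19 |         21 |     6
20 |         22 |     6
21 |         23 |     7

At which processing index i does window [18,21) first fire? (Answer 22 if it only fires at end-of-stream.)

i=0 t=0 v=1: → [0,3); WM=−∞
i=1 t=0 v=8: → [0,3); WM=-1
i=2 t=0 v=7: → [0,3); WM=-1
i=3 t=1 v=2: → [0,3); WM=0
i=4 t=4 v=7: → [3,6); WM=0
i=5 t=4 v=8: → [3,6); WM=3; [0,3) fires=8
i=6 t=4 v=8: → [3,6); WM=3
i=7 t=5 v=5: → [3,6); WM=4
i=8 t=6 v=1: → [6,9); WM=4
i=9 t=5 v=3: → [3,6); WM=5
i=10 t=6 v=4: → [6,9); WM=5
i=11 t=9 v=6: → [9,12); WM=8; [3,6) fires=8
i=12 t=13 v=5: → [12,15); WM=8
i=13 t=14 v=6: → [12,15); WM=13; [6,9) fires=4 [9,12) fires=6
i=14 t=15 v=4: → [15,18); WM=13
i=15 t=17 v=6: → [15,18); WM=16; [12,15) fires=6
i=16 t=18 v=9: → [18,21); WM=16
i=17 t=19 v=4: → [18,21); WM=18; [15,18) fires=6
i=18 t=21 v=6: → [21,24); WM=18
i=19 t=21 v=6: → [21,24); WM=20
i=20 t=22 v=6: → [21,24); WM=20
i=21 t=23 v=7: → [21,24); WM=22; [18,21) fires=9

21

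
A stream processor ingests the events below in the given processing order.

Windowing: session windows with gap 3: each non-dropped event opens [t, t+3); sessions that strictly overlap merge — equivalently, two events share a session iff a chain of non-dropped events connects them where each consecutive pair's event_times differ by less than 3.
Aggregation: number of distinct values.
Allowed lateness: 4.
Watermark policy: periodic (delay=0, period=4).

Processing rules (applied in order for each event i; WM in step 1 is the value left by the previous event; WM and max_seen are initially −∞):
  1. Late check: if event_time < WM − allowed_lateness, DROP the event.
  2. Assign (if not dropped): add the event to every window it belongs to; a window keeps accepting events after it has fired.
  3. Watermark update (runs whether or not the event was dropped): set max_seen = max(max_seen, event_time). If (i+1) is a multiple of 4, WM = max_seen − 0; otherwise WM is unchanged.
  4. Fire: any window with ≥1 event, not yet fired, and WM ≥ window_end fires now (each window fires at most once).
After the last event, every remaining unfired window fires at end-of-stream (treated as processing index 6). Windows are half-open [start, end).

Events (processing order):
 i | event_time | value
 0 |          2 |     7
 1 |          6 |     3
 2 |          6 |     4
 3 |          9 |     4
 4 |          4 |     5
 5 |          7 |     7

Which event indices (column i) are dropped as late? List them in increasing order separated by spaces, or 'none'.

4

i=0 t=2 v=7: → [2,5); WM=−∞
i=1 t=6 v=3: → [6,9); WM=−∞
i=2 t=6 v=4: → [6,9); WM=−∞
i=3 t=9 v=4: → [9,12); WM=9
i=4 t=4 v=5: DROP (t<9-4); WM=9
i=5 t=7 v=7: → [6,12); WM=9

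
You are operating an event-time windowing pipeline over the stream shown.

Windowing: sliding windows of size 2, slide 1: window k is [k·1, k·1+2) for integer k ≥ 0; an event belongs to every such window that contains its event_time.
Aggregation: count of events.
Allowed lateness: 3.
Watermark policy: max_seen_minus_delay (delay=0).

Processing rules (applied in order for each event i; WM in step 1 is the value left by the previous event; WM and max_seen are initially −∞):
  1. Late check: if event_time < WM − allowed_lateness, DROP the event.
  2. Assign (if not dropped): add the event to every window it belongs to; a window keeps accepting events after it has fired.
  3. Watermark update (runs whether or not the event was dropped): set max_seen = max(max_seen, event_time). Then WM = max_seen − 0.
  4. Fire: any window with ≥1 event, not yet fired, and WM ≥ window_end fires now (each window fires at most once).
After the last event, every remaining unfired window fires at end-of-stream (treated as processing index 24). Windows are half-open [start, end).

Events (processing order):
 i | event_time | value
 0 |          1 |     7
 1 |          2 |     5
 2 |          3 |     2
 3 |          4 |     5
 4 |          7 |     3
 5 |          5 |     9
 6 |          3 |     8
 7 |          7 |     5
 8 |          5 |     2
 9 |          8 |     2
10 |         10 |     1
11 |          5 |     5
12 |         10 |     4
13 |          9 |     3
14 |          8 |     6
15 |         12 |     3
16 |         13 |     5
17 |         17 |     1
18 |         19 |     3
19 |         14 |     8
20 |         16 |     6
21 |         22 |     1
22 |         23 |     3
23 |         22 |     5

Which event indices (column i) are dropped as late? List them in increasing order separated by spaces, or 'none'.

6 11 19

i=0 t=1 v=7: → [1,3),[0,2); WM=1
i=1 t=2 v=5: → [2,4),[1,3); WM=2; [0,2) fires=1
i=2 t=3 v=2: → [3,5),[2,4); WM=3; [1,3) fires=2
i=3 t=4 v=5: → [4,6),[3,5); WM=4; [2,4) fires=2
i=4 t=7 v=3: → [7,9),[6,8); WM=7; [3,5) fires=2 [4,6) fires=1
i=5 t=5 v=9: → [5,7),[4,6); WM=7; [5,7) fires=1
i=6 t=3 v=8: DROP (t<7-3); WM=7
i=7 t=7 v=5: → [7,9),[6,8); WM=7
i=8 t=5 v=2: → [5,7),[4,6); WM=7
i=9 t=8 v=2: → [8,10),[7,9); WM=8; [6,8) fires=2
i=10 t=10 v=1: → [10,12),[9,11); WM=10; [7,9) fires=3 [8,10) fires=1
i=11 t=5 v=5: DROP (t<10-3); WM=10
i=12 t=10 v=4: → [10,12),[9,11); WM=10
i=13 t=9 v=3: → [9,11),[8,10); WM=10
i=14 t=8 v=6: → [8,10),[7,9); WM=10
i=15 t=12 v=3: → [12,14),[11,13); WM=12; [9,11) fires=3 [10,12) fires=2
i=16 t=13 v=5: → [13,15),[12,14); WM=13; [11,13) fires=1
i=17 t=17 v=1: → [17,19),[16,18); WM=17; [12,14) fires=2 [13,15) fires=1
i=18 t=19 v=3: → [19,21),[18,20); WM=19; [16,18) fires=1 [17,19) fires=1
i=19 t=14 v=8: DROP (t<19-3); WM=19
i=20 t=16 v=6: → [16,18),[15,17); WM=19; [15,17) fires=1
i=21 t=22 v=1: → [22,24),[21,23); WM=22; [18,20) fires=1 [19,21) fires=1
i=22 t=23 v=3: → [23,25),[22,24); WM=23; [21,23) fires=1
i=23 t=22 v=5: → [22,24),[21,23); WM=23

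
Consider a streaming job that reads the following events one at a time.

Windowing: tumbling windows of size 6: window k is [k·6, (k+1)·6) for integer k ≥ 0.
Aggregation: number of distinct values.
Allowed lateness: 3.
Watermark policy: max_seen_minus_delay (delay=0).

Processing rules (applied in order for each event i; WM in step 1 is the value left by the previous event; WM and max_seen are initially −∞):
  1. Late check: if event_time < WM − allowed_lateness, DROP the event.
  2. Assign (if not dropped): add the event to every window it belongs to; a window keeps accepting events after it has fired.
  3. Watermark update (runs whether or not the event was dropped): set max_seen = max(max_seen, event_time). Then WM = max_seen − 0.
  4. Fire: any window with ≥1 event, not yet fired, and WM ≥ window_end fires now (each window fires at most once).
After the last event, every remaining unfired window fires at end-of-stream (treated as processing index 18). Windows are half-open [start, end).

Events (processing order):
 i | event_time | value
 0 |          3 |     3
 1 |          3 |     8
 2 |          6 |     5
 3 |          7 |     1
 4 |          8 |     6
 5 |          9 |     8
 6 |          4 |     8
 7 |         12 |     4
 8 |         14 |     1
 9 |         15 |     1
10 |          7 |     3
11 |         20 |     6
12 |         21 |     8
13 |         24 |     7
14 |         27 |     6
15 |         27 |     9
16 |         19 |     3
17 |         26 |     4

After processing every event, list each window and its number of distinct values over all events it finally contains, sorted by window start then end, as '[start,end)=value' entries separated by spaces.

i=0 t=3 v=3: → [0,6); WM=3
i=1 t=3 v=8: → [0,6); WM=3
i=2 t=6 v=5: → [6,12); WM=6; [0,6) fires=2
i=3 t=7 v=1: → [6,12); WM=7
i=4 t=8 v=6: → [6,12); WM=8
i=5 t=9 v=8: → [6,12); WM=9
i=6 t=4 v=8: DROP (t<9-3); WM=9
i=7 t=12 v=4: → [12,18); WM=12; [6,12) fires=4
i=8 t=14 v=1: → [12,18); WM=14
i=9 t=15 v=1: → [12,18); WM=15
i=10 t=7 v=3: DROP (t<15-3); WM=15
i=11 t=20 v=6: → [18,24); WM=20; [12,18) fires=2
i=12 t=21 v=8: → [18,24); WM=21
i=13 t=24 v=7: → [24,30); WM=24; [18,24) fires=2
i=14 t=27 v=6: → [24,30); WM=27
i=15 t=27 v=9: → [24,30); WM=27
i=16 t=19 v=3: DROP (t<27-3); WM=27
i=17 t=26 v=4: → [24,30); WM=27

[0,6)=2 [6,12)=4 [12,18)=2 [18,24)=2 [24,30)=4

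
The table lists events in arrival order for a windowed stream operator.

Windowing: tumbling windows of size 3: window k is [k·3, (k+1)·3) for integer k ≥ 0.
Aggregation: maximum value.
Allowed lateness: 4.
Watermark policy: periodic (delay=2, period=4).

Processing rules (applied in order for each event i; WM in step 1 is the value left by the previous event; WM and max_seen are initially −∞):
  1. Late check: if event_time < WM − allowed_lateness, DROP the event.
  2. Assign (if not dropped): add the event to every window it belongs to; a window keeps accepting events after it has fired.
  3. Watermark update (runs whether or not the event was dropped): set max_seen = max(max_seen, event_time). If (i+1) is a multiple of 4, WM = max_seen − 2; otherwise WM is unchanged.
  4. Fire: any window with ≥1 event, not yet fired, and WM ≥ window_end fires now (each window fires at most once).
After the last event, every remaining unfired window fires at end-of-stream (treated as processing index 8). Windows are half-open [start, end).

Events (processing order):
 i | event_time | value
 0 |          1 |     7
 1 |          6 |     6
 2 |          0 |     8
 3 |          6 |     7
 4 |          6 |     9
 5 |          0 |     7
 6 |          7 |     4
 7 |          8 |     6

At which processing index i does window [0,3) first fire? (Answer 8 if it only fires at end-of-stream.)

3

i=0 t=1 v=7: → [0,3); WM=−∞
i=1 t=6 v=6: → [6,9); WM=−∞
i=2 t=0 v=8: → [0,3); WM=−∞
i=3 t=6 v=7: → [6,9); WM=4; [0,3) fires=8
i=4 t=6 v=9: → [6,9); WM=4
i=5 t=0 v=7: → [0,3); WM=4
i=6 t=7 v=4: → [6,9); WM=4
i=7 t=8 v=6: → [6,9); WM=6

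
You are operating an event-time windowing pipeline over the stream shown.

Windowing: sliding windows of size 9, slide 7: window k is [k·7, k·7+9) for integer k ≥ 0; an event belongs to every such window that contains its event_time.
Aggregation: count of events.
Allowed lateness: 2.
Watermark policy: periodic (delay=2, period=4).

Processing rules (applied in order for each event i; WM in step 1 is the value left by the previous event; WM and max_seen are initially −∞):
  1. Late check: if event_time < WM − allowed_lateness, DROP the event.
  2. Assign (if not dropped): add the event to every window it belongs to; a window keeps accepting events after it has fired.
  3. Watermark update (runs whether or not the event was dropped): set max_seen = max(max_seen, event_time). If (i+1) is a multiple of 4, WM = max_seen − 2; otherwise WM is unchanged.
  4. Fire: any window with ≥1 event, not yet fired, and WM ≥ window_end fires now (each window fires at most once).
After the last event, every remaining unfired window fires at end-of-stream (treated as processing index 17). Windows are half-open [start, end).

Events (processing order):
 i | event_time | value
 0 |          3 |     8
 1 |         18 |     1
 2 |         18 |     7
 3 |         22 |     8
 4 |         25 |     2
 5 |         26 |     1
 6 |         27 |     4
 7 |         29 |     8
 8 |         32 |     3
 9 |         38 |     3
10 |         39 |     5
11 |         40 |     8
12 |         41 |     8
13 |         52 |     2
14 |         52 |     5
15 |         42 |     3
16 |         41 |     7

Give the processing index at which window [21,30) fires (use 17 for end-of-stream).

i=0 t=3 v=8: → [0,9); WM=−∞
i=1 t=18 v=1: → [14,23); WM=−∞
i=2 t=18 v=7: → [14,23); WM=−∞
i=3 t=22 v=8: → [21,30),[14,23); WM=20; [0,9) fires=1
i=4 t=25 v=2: → [21,30); WM=20
i=5 t=26 v=1: → [21,30); WM=20
i=6 t=27 v=4: → [21,30); WM=20
i=7 t=29 v=8: → [28,37),[21,30); WM=27; [14,23) fires=3
i=8 t=32 v=3: → [28,37); WM=27
i=9 t=38 v=3: → [35,44); WM=27
i=10 t=39 v=5: → [35,44); WM=27
i=11 t=40 v=8: → [35,44); WM=38; [21,30) fires=5 [28,37) fires=2
i=12 t=41 v=8: → [35,44); WM=38
i=13 t=52 v=2: → [49,58); WM=38
i=14 t=52 v=5: → [49,58); WM=38
i=15 t=42 v=3: → [42,51),[35,44); WM=50; [35,44) fires=5
i=16 t=41 v=7: DROP (t<50-2); WM=50

11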